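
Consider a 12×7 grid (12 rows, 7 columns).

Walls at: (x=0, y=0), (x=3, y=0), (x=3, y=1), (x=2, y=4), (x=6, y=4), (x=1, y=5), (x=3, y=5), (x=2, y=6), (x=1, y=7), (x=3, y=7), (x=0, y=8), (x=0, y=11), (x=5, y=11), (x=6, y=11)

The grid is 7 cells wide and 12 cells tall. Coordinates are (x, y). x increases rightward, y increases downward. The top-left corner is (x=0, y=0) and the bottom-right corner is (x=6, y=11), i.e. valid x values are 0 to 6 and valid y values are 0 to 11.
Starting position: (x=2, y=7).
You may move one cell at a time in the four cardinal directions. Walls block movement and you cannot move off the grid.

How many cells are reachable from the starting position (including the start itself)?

BFS flood-fill from (x=2, y=7):
  Distance 0: (x=2, y=7)
  Distance 1: (x=2, y=8)
  Distance 2: (x=1, y=8), (x=3, y=8), (x=2, y=9)
  Distance 3: (x=4, y=8), (x=1, y=9), (x=3, y=9), (x=2, y=10)
  Distance 4: (x=4, y=7), (x=5, y=8), (x=0, y=9), (x=4, y=9), (x=1, y=10), (x=3, y=10), (x=2, y=11)
  Distance 5: (x=4, y=6), (x=5, y=7), (x=6, y=8), (x=5, y=9), (x=0, y=10), (x=4, y=10), (x=1, y=11), (x=3, y=11)
  Distance 6: (x=4, y=5), (x=3, y=6), (x=5, y=6), (x=6, y=7), (x=6, y=9), (x=5, y=10), (x=4, y=11)
  Distance 7: (x=4, y=4), (x=5, y=5), (x=6, y=6), (x=6, y=10)
  Distance 8: (x=4, y=3), (x=3, y=4), (x=5, y=4), (x=6, y=5)
  Distance 9: (x=4, y=2), (x=3, y=3), (x=5, y=3)
  Distance 10: (x=4, y=1), (x=3, y=2), (x=5, y=2), (x=2, y=3), (x=6, y=3)
  Distance 11: (x=4, y=0), (x=5, y=1), (x=2, y=2), (x=6, y=2), (x=1, y=3)
  Distance 12: (x=5, y=0), (x=2, y=1), (x=6, y=1), (x=1, y=2), (x=0, y=3), (x=1, y=4)
  Distance 13: (x=2, y=0), (x=6, y=0), (x=1, y=1), (x=0, y=2), (x=0, y=4)
  Distance 14: (x=1, y=0), (x=0, y=1), (x=0, y=5)
  Distance 15: (x=0, y=6)
  Distance 16: (x=1, y=6), (x=0, y=7)
Total reachable: 69 (grid has 70 open cells total)

Answer: Reachable cells: 69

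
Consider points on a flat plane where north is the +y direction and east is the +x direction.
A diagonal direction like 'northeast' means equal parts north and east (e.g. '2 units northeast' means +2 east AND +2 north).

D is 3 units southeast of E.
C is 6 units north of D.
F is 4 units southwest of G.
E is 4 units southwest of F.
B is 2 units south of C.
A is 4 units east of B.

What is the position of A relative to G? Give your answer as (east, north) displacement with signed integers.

Answer: A is at (east=-1, north=-7) relative to G.

Derivation:
Place G at the origin (east=0, north=0).
  F is 4 units southwest of G: delta (east=-4, north=-4); F at (east=-4, north=-4).
  E is 4 units southwest of F: delta (east=-4, north=-4); E at (east=-8, north=-8).
  D is 3 units southeast of E: delta (east=+3, north=-3); D at (east=-5, north=-11).
  C is 6 units north of D: delta (east=+0, north=+6); C at (east=-5, north=-5).
  B is 2 units south of C: delta (east=+0, north=-2); B at (east=-5, north=-7).
  A is 4 units east of B: delta (east=+4, north=+0); A at (east=-1, north=-7).
Therefore A relative to G: (east=-1, north=-7).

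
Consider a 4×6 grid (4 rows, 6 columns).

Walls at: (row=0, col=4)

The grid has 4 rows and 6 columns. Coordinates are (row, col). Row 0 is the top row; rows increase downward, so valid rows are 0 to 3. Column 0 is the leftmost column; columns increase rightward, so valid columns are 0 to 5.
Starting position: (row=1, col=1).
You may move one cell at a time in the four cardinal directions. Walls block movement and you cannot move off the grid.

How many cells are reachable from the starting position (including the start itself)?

BFS flood-fill from (row=1, col=1):
  Distance 0: (row=1, col=1)
  Distance 1: (row=0, col=1), (row=1, col=0), (row=1, col=2), (row=2, col=1)
  Distance 2: (row=0, col=0), (row=0, col=2), (row=1, col=3), (row=2, col=0), (row=2, col=2), (row=3, col=1)
  Distance 3: (row=0, col=3), (row=1, col=4), (row=2, col=3), (row=3, col=0), (row=3, col=2)
  Distance 4: (row=1, col=5), (row=2, col=4), (row=3, col=3)
  Distance 5: (row=0, col=5), (row=2, col=5), (row=3, col=4)
  Distance 6: (row=3, col=5)
Total reachable: 23 (grid has 23 open cells total)

Answer: Reachable cells: 23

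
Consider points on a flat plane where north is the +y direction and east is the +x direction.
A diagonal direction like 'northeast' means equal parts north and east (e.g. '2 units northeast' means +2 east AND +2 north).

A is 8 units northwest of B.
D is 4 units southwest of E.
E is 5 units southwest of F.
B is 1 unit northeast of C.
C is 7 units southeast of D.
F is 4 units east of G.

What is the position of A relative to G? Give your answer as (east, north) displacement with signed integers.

Answer: A is at (east=-5, north=-7) relative to G.

Derivation:
Place G at the origin (east=0, north=0).
  F is 4 units east of G: delta (east=+4, north=+0); F at (east=4, north=0).
  E is 5 units southwest of F: delta (east=-5, north=-5); E at (east=-1, north=-5).
  D is 4 units southwest of E: delta (east=-4, north=-4); D at (east=-5, north=-9).
  C is 7 units southeast of D: delta (east=+7, north=-7); C at (east=2, north=-16).
  B is 1 unit northeast of C: delta (east=+1, north=+1); B at (east=3, north=-15).
  A is 8 units northwest of B: delta (east=-8, north=+8); A at (east=-5, north=-7).
Therefore A relative to G: (east=-5, north=-7).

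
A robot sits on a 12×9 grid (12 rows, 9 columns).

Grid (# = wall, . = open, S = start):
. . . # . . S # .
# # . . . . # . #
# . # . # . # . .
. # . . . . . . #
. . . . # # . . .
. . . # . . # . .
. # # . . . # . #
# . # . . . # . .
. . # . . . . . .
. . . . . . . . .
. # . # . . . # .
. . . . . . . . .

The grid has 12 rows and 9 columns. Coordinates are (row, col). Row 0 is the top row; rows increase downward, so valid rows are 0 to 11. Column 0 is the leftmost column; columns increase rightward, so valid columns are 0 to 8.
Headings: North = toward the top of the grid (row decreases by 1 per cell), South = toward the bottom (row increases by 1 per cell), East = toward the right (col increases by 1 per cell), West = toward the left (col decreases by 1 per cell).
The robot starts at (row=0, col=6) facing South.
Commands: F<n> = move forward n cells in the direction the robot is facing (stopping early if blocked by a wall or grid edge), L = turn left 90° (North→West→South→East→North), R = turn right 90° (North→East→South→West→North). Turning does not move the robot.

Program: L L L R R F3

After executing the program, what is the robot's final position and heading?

Start: (row=0, col=6), facing South
  L: turn left, now facing East
  L: turn left, now facing North
  L: turn left, now facing West
  R: turn right, now facing North
  R: turn right, now facing East
  F3: move forward 0/3 (blocked), now at (row=0, col=6)
Final: (row=0, col=6), facing East

Answer: Final position: (row=0, col=6), facing East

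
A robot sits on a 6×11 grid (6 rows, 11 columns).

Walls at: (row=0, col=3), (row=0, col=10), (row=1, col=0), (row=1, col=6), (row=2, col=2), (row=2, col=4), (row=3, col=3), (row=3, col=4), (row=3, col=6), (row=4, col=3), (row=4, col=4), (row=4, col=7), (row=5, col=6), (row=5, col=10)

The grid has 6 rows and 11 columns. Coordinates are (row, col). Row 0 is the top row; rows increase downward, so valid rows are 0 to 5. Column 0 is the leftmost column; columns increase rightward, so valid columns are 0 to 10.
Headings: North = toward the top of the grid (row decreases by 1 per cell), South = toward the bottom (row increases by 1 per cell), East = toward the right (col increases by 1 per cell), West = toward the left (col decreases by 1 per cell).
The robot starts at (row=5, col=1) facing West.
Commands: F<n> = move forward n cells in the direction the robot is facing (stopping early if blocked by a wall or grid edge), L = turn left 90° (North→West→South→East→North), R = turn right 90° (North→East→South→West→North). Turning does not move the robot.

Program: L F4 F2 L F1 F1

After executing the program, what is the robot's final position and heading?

Answer: Final position: (row=5, col=3), facing East

Derivation:
Start: (row=5, col=1), facing West
  L: turn left, now facing South
  F4: move forward 0/4 (blocked), now at (row=5, col=1)
  F2: move forward 0/2 (blocked), now at (row=5, col=1)
  L: turn left, now facing East
  F1: move forward 1, now at (row=5, col=2)
  F1: move forward 1, now at (row=5, col=3)
Final: (row=5, col=3), facing East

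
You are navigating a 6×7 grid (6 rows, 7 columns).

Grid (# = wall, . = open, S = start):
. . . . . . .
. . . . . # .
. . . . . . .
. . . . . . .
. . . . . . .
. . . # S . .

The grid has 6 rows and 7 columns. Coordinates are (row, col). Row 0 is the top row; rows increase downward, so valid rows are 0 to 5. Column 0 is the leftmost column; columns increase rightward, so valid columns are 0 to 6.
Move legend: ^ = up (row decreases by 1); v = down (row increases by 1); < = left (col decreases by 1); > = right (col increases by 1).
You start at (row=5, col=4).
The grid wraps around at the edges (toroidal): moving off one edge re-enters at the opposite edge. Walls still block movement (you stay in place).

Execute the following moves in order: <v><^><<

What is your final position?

Start: (row=5, col=4)
  < (left): blocked, stay at (row=5, col=4)
  v (down): (row=5, col=4) -> (row=0, col=4)
  > (right): (row=0, col=4) -> (row=0, col=5)
  < (left): (row=0, col=5) -> (row=0, col=4)
  ^ (up): (row=0, col=4) -> (row=5, col=4)
  > (right): (row=5, col=4) -> (row=5, col=5)
  < (left): (row=5, col=5) -> (row=5, col=4)
  < (left): blocked, stay at (row=5, col=4)
Final: (row=5, col=4)

Answer: Final position: (row=5, col=4)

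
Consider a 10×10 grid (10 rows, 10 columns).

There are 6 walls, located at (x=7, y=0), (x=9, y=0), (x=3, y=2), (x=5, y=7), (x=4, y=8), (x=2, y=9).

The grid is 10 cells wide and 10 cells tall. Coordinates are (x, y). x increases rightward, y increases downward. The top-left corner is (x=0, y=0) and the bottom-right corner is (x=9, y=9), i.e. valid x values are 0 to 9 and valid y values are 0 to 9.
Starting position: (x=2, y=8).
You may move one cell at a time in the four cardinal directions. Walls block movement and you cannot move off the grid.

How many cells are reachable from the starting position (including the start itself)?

BFS flood-fill from (x=2, y=8):
  Distance 0: (x=2, y=8)
  Distance 1: (x=2, y=7), (x=1, y=8), (x=3, y=8)
  Distance 2: (x=2, y=6), (x=1, y=7), (x=3, y=7), (x=0, y=8), (x=1, y=9), (x=3, y=9)
  Distance 3: (x=2, y=5), (x=1, y=6), (x=3, y=6), (x=0, y=7), (x=4, y=7), (x=0, y=9), (x=4, y=9)
  Distance 4: (x=2, y=4), (x=1, y=5), (x=3, y=5), (x=0, y=6), (x=4, y=6), (x=5, y=9)
  Distance 5: (x=2, y=3), (x=1, y=4), (x=3, y=4), (x=0, y=5), (x=4, y=5), (x=5, y=6), (x=5, y=8), (x=6, y=9)
  Distance 6: (x=2, y=2), (x=1, y=3), (x=3, y=3), (x=0, y=4), (x=4, y=4), (x=5, y=5), (x=6, y=6), (x=6, y=8), (x=7, y=9)
  Distance 7: (x=2, y=1), (x=1, y=2), (x=0, y=3), (x=4, y=3), (x=5, y=4), (x=6, y=5), (x=7, y=6), (x=6, y=7), (x=7, y=8), (x=8, y=9)
  Distance 8: (x=2, y=0), (x=1, y=1), (x=3, y=1), (x=0, y=2), (x=4, y=2), (x=5, y=3), (x=6, y=4), (x=7, y=5), (x=8, y=6), (x=7, y=7), (x=8, y=8), (x=9, y=9)
  Distance 9: (x=1, y=0), (x=3, y=0), (x=0, y=1), (x=4, y=1), (x=5, y=2), (x=6, y=3), (x=7, y=4), (x=8, y=5), (x=9, y=6), (x=8, y=7), (x=9, y=8)
  Distance 10: (x=0, y=0), (x=4, y=0), (x=5, y=1), (x=6, y=2), (x=7, y=3), (x=8, y=4), (x=9, y=5), (x=9, y=7)
  Distance 11: (x=5, y=0), (x=6, y=1), (x=7, y=2), (x=8, y=3), (x=9, y=4)
  Distance 12: (x=6, y=0), (x=7, y=1), (x=8, y=2), (x=9, y=3)
  Distance 13: (x=8, y=1), (x=9, y=2)
  Distance 14: (x=8, y=0), (x=9, y=1)
Total reachable: 94 (grid has 94 open cells total)

Answer: Reachable cells: 94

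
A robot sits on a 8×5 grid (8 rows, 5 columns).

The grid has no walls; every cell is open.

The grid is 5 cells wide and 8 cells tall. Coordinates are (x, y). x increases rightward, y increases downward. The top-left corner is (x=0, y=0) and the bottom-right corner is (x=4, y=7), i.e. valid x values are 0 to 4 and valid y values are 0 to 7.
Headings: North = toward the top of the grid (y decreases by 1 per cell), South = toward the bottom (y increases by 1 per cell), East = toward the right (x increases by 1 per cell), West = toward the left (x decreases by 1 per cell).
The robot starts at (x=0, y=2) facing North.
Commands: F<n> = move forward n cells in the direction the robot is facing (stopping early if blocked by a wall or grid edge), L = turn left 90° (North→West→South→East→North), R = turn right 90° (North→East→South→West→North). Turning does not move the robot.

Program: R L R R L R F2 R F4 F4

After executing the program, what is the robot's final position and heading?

Answer: Final position: (x=0, y=4), facing West

Derivation:
Start: (x=0, y=2), facing North
  R: turn right, now facing East
  L: turn left, now facing North
  R: turn right, now facing East
  R: turn right, now facing South
  L: turn left, now facing East
  R: turn right, now facing South
  F2: move forward 2, now at (x=0, y=4)
  R: turn right, now facing West
  F4: move forward 0/4 (blocked), now at (x=0, y=4)
  F4: move forward 0/4 (blocked), now at (x=0, y=4)
Final: (x=0, y=4), facing West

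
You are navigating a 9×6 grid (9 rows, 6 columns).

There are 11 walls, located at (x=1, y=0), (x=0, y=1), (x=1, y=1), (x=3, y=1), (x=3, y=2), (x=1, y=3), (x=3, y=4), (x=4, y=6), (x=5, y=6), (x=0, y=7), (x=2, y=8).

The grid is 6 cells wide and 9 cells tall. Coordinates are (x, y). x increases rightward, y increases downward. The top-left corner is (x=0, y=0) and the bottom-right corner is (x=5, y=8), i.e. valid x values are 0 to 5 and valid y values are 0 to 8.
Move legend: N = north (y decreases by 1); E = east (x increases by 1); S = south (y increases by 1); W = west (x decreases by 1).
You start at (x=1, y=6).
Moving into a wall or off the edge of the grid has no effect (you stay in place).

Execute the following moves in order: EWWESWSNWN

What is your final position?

Start: (x=1, y=6)
  E (east): (x=1, y=6) -> (x=2, y=6)
  W (west): (x=2, y=6) -> (x=1, y=6)
  W (west): (x=1, y=6) -> (x=0, y=6)
  E (east): (x=0, y=6) -> (x=1, y=6)
  S (south): (x=1, y=6) -> (x=1, y=7)
  W (west): blocked, stay at (x=1, y=7)
  S (south): (x=1, y=7) -> (x=1, y=8)
  N (north): (x=1, y=8) -> (x=1, y=7)
  W (west): blocked, stay at (x=1, y=7)
  N (north): (x=1, y=7) -> (x=1, y=6)
Final: (x=1, y=6)

Answer: Final position: (x=1, y=6)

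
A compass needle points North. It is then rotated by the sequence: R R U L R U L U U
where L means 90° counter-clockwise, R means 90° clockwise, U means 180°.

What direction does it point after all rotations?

Answer: Final heading: East

Derivation:
Start: North
  R (right (90° clockwise)) -> East
  R (right (90° clockwise)) -> South
  U (U-turn (180°)) -> North
  L (left (90° counter-clockwise)) -> West
  R (right (90° clockwise)) -> North
  U (U-turn (180°)) -> South
  L (left (90° counter-clockwise)) -> East
  U (U-turn (180°)) -> West
  U (U-turn (180°)) -> East
Final: East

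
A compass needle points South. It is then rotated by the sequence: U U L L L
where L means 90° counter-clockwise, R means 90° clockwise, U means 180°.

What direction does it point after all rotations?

Start: South
  U (U-turn (180°)) -> North
  U (U-turn (180°)) -> South
  L (left (90° counter-clockwise)) -> East
  L (left (90° counter-clockwise)) -> North
  L (left (90° counter-clockwise)) -> West
Final: West

Answer: Final heading: West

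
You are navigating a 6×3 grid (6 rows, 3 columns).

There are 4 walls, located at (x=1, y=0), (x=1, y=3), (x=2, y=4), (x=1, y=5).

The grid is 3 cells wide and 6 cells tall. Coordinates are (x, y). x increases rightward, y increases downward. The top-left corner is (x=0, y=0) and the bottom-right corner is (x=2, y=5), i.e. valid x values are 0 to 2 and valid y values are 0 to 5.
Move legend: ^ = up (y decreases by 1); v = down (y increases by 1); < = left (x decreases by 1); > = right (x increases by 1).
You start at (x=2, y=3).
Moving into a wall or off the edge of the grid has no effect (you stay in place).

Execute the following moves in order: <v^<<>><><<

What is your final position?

Answer: Final position: (x=0, y=2)

Derivation:
Start: (x=2, y=3)
  < (left): blocked, stay at (x=2, y=3)
  v (down): blocked, stay at (x=2, y=3)
  ^ (up): (x=2, y=3) -> (x=2, y=2)
  < (left): (x=2, y=2) -> (x=1, y=2)
  < (left): (x=1, y=2) -> (x=0, y=2)
  > (right): (x=0, y=2) -> (x=1, y=2)
  > (right): (x=1, y=2) -> (x=2, y=2)
  < (left): (x=2, y=2) -> (x=1, y=2)
  > (right): (x=1, y=2) -> (x=2, y=2)
  < (left): (x=2, y=2) -> (x=1, y=2)
  < (left): (x=1, y=2) -> (x=0, y=2)
Final: (x=0, y=2)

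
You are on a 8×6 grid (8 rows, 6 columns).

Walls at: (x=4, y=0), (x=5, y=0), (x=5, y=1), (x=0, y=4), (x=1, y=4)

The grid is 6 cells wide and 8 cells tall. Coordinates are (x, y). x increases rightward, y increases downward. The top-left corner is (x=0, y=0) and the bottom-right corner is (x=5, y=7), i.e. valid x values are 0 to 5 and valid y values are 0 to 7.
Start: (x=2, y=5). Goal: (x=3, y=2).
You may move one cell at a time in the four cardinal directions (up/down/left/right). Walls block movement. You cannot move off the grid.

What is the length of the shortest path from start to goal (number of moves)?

BFS from (x=2, y=5) until reaching (x=3, y=2):
  Distance 0: (x=2, y=5)
  Distance 1: (x=2, y=4), (x=1, y=5), (x=3, y=5), (x=2, y=6)
  Distance 2: (x=2, y=3), (x=3, y=4), (x=0, y=5), (x=4, y=5), (x=1, y=6), (x=3, y=6), (x=2, y=7)
  Distance 3: (x=2, y=2), (x=1, y=3), (x=3, y=3), (x=4, y=4), (x=5, y=5), (x=0, y=6), (x=4, y=6), (x=1, y=7), (x=3, y=7)
  Distance 4: (x=2, y=1), (x=1, y=2), (x=3, y=2), (x=0, y=3), (x=4, y=3), (x=5, y=4), (x=5, y=6), (x=0, y=7), (x=4, y=7)  <- goal reached here
One shortest path (4 moves): (x=2, y=5) -> (x=3, y=5) -> (x=3, y=4) -> (x=3, y=3) -> (x=3, y=2)

Answer: Shortest path length: 4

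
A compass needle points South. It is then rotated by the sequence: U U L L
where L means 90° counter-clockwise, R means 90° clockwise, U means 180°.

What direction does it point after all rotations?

Answer: Final heading: North

Derivation:
Start: South
  U (U-turn (180°)) -> North
  U (U-turn (180°)) -> South
  L (left (90° counter-clockwise)) -> East
  L (left (90° counter-clockwise)) -> North
Final: North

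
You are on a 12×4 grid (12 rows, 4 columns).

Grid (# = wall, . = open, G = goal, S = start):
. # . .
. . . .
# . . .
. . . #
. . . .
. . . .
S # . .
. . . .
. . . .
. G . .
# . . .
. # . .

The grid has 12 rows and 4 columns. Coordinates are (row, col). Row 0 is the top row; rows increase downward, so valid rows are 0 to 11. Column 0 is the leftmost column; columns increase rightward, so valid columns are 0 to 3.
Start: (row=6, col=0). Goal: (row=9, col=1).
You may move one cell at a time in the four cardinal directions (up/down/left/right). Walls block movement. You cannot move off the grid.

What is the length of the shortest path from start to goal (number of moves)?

BFS from (row=6, col=0) until reaching (row=9, col=1):
  Distance 0: (row=6, col=0)
  Distance 1: (row=5, col=0), (row=7, col=0)
  Distance 2: (row=4, col=0), (row=5, col=1), (row=7, col=1), (row=8, col=0)
  Distance 3: (row=3, col=0), (row=4, col=1), (row=5, col=2), (row=7, col=2), (row=8, col=1), (row=9, col=0)
  Distance 4: (row=3, col=1), (row=4, col=2), (row=5, col=3), (row=6, col=2), (row=7, col=3), (row=8, col=2), (row=9, col=1)  <- goal reached here
One shortest path (4 moves): (row=6, col=0) -> (row=7, col=0) -> (row=7, col=1) -> (row=8, col=1) -> (row=9, col=1)

Answer: Shortest path length: 4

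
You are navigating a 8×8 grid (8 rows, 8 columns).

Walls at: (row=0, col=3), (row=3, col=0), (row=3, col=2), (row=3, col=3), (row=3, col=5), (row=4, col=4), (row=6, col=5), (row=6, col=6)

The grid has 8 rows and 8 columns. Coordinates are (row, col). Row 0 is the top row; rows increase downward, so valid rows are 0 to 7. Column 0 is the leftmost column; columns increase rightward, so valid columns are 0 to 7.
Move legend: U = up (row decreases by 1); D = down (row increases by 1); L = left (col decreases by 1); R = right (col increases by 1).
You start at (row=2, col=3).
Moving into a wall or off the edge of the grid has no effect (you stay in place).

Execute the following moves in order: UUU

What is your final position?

Answer: Final position: (row=1, col=3)

Derivation:
Start: (row=2, col=3)
  U (up): (row=2, col=3) -> (row=1, col=3)
  U (up): blocked, stay at (row=1, col=3)
  U (up): blocked, stay at (row=1, col=3)
Final: (row=1, col=3)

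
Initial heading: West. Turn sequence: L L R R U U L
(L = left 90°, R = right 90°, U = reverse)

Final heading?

Start: West
  L (left (90° counter-clockwise)) -> South
  L (left (90° counter-clockwise)) -> East
  R (right (90° clockwise)) -> South
  R (right (90° clockwise)) -> West
  U (U-turn (180°)) -> East
  U (U-turn (180°)) -> West
  L (left (90° counter-clockwise)) -> South
Final: South

Answer: Final heading: South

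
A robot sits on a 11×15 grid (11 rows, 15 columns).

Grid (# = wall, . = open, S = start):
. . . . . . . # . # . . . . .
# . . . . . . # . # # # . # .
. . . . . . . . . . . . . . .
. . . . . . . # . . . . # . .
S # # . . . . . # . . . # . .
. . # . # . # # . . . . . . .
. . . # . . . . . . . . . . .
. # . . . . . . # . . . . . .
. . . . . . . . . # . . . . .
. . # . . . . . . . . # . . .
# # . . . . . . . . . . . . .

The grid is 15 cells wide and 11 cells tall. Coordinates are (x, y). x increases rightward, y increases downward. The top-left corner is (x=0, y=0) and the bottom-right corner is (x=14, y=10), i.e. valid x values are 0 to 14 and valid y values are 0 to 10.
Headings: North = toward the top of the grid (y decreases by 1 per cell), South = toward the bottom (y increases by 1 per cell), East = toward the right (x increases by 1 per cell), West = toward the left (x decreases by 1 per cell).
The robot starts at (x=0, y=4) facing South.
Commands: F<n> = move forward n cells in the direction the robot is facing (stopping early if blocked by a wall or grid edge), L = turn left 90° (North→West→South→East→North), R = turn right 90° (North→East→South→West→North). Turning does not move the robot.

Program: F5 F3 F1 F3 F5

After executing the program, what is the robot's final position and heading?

Start: (x=0, y=4), facing South
  F5: move forward 5, now at (x=0, y=9)
  F3: move forward 0/3 (blocked), now at (x=0, y=9)
  F1: move forward 0/1 (blocked), now at (x=0, y=9)
  F3: move forward 0/3 (blocked), now at (x=0, y=9)
  F5: move forward 0/5 (blocked), now at (x=0, y=9)
Final: (x=0, y=9), facing South

Answer: Final position: (x=0, y=9), facing South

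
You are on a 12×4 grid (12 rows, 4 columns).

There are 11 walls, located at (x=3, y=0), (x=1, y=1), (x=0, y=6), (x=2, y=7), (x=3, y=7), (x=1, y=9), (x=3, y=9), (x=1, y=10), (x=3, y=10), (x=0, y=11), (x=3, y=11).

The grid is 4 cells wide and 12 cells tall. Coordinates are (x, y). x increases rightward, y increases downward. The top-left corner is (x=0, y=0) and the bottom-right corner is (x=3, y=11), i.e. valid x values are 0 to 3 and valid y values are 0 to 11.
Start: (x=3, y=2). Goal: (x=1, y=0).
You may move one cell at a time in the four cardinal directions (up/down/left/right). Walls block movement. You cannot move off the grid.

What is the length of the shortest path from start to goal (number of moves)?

Answer: Shortest path length: 4

Derivation:
BFS from (x=3, y=2) until reaching (x=1, y=0):
  Distance 0: (x=3, y=2)
  Distance 1: (x=3, y=1), (x=2, y=2), (x=3, y=3)
  Distance 2: (x=2, y=1), (x=1, y=2), (x=2, y=3), (x=3, y=4)
  Distance 3: (x=2, y=0), (x=0, y=2), (x=1, y=3), (x=2, y=4), (x=3, y=5)
  Distance 4: (x=1, y=0), (x=0, y=1), (x=0, y=3), (x=1, y=4), (x=2, y=5), (x=3, y=6)  <- goal reached here
One shortest path (4 moves): (x=3, y=2) -> (x=2, y=2) -> (x=2, y=1) -> (x=2, y=0) -> (x=1, y=0)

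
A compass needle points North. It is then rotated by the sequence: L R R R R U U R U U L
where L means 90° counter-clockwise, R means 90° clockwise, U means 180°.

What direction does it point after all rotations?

Answer: Final heading: West

Derivation:
Start: North
  L (left (90° counter-clockwise)) -> West
  R (right (90° clockwise)) -> North
  R (right (90° clockwise)) -> East
  R (right (90° clockwise)) -> South
  R (right (90° clockwise)) -> West
  U (U-turn (180°)) -> East
  U (U-turn (180°)) -> West
  R (right (90° clockwise)) -> North
  U (U-turn (180°)) -> South
  U (U-turn (180°)) -> North
  L (left (90° counter-clockwise)) -> West
Final: West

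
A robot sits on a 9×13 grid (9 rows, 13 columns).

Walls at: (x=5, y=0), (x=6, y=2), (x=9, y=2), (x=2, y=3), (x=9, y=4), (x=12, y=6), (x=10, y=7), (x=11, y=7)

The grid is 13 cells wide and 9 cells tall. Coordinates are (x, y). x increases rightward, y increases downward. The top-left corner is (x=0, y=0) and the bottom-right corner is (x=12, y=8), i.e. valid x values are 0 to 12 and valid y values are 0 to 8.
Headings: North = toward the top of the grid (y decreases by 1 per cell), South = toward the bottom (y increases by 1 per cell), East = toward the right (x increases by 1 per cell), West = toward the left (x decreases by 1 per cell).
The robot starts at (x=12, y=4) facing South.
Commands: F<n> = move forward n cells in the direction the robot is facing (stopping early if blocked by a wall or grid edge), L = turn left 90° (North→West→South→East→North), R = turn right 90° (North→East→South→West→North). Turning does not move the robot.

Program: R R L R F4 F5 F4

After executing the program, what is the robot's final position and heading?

Answer: Final position: (x=12, y=0), facing North

Derivation:
Start: (x=12, y=4), facing South
  R: turn right, now facing West
  R: turn right, now facing North
  L: turn left, now facing West
  R: turn right, now facing North
  F4: move forward 4, now at (x=12, y=0)
  F5: move forward 0/5 (blocked), now at (x=12, y=0)
  F4: move forward 0/4 (blocked), now at (x=12, y=0)
Final: (x=12, y=0), facing North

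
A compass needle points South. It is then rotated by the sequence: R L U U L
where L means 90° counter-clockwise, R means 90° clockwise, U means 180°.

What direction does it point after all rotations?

Answer: Final heading: East

Derivation:
Start: South
  R (right (90° clockwise)) -> West
  L (left (90° counter-clockwise)) -> South
  U (U-turn (180°)) -> North
  U (U-turn (180°)) -> South
  L (left (90° counter-clockwise)) -> East
Final: East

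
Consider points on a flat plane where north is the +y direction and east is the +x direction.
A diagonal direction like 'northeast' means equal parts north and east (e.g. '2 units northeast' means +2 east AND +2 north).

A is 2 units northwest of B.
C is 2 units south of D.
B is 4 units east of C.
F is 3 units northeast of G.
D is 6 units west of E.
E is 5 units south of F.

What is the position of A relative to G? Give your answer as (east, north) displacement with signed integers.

Place G at the origin (east=0, north=0).
  F is 3 units northeast of G: delta (east=+3, north=+3); F at (east=3, north=3).
  E is 5 units south of F: delta (east=+0, north=-5); E at (east=3, north=-2).
  D is 6 units west of E: delta (east=-6, north=+0); D at (east=-3, north=-2).
  C is 2 units south of D: delta (east=+0, north=-2); C at (east=-3, north=-4).
  B is 4 units east of C: delta (east=+4, north=+0); B at (east=1, north=-4).
  A is 2 units northwest of B: delta (east=-2, north=+2); A at (east=-1, north=-2).
Therefore A relative to G: (east=-1, north=-2).

Answer: A is at (east=-1, north=-2) relative to G.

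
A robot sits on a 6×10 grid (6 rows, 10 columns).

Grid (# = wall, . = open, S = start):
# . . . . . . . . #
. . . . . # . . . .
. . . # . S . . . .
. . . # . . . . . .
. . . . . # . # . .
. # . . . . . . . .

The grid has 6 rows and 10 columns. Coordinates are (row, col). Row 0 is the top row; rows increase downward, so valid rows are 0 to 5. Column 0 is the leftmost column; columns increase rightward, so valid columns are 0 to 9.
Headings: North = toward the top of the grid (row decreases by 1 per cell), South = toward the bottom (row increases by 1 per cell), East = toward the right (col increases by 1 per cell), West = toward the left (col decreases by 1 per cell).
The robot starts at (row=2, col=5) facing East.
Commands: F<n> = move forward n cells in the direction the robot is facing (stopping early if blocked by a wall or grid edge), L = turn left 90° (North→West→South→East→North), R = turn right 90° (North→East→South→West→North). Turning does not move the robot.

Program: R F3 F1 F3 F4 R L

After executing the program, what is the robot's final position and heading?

Start: (row=2, col=5), facing East
  R: turn right, now facing South
  F3: move forward 1/3 (blocked), now at (row=3, col=5)
  F1: move forward 0/1 (blocked), now at (row=3, col=5)
  F3: move forward 0/3 (blocked), now at (row=3, col=5)
  F4: move forward 0/4 (blocked), now at (row=3, col=5)
  R: turn right, now facing West
  L: turn left, now facing South
Final: (row=3, col=5), facing South

Answer: Final position: (row=3, col=5), facing South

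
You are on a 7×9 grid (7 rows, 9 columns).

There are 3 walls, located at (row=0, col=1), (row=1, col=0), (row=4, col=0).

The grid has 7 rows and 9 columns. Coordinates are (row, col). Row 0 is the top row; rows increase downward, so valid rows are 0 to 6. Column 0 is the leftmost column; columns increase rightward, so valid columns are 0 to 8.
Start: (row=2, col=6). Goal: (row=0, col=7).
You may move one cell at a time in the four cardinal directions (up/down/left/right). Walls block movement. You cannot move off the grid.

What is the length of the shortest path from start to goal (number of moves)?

Answer: Shortest path length: 3

Derivation:
BFS from (row=2, col=6) until reaching (row=0, col=7):
  Distance 0: (row=2, col=6)
  Distance 1: (row=1, col=6), (row=2, col=5), (row=2, col=7), (row=3, col=6)
  Distance 2: (row=0, col=6), (row=1, col=5), (row=1, col=7), (row=2, col=4), (row=2, col=8), (row=3, col=5), (row=3, col=7), (row=4, col=6)
  Distance 3: (row=0, col=5), (row=0, col=7), (row=1, col=4), (row=1, col=8), (row=2, col=3), (row=3, col=4), (row=3, col=8), (row=4, col=5), (row=4, col=7), (row=5, col=6)  <- goal reached here
One shortest path (3 moves): (row=2, col=6) -> (row=2, col=7) -> (row=1, col=7) -> (row=0, col=7)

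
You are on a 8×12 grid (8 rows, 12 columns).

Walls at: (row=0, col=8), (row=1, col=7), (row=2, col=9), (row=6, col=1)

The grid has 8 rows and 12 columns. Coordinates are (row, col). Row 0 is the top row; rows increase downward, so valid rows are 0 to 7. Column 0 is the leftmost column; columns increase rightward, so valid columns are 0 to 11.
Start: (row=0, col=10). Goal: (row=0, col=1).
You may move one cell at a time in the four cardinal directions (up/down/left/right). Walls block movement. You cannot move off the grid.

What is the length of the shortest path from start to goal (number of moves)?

BFS from (row=0, col=10) until reaching (row=0, col=1):
  Distance 0: (row=0, col=10)
  Distance 1: (row=0, col=9), (row=0, col=11), (row=1, col=10)
  Distance 2: (row=1, col=9), (row=1, col=11), (row=2, col=10)
  Distance 3: (row=1, col=8), (row=2, col=11), (row=3, col=10)
  Distance 4: (row=2, col=8), (row=3, col=9), (row=3, col=11), (row=4, col=10)
  Distance 5: (row=2, col=7), (row=3, col=8), (row=4, col=9), (row=4, col=11), (row=5, col=10)
  Distance 6: (row=2, col=6), (row=3, col=7), (row=4, col=8), (row=5, col=9), (row=5, col=11), (row=6, col=10)
  Distance 7: (row=1, col=6), (row=2, col=5), (row=3, col=6), (row=4, col=7), (row=5, col=8), (row=6, col=9), (row=6, col=11), (row=7, col=10)
  Distance 8: (row=0, col=6), (row=1, col=5), (row=2, col=4), (row=3, col=5), (row=4, col=6), (row=5, col=7), (row=6, col=8), (row=7, col=9), (row=7, col=11)
  Distance 9: (row=0, col=5), (row=0, col=7), (row=1, col=4), (row=2, col=3), (row=3, col=4), (row=4, col=5), (row=5, col=6), (row=6, col=7), (row=7, col=8)
  Distance 10: (row=0, col=4), (row=1, col=3), (row=2, col=2), (row=3, col=3), (row=4, col=4), (row=5, col=5), (row=6, col=6), (row=7, col=7)
  Distance 11: (row=0, col=3), (row=1, col=2), (row=2, col=1), (row=3, col=2), (row=4, col=3), (row=5, col=4), (row=6, col=5), (row=7, col=6)
  Distance 12: (row=0, col=2), (row=1, col=1), (row=2, col=0), (row=3, col=1), (row=4, col=2), (row=5, col=3), (row=6, col=4), (row=7, col=5)
  Distance 13: (row=0, col=1), (row=1, col=0), (row=3, col=0), (row=4, col=1), (row=5, col=2), (row=6, col=3), (row=7, col=4)  <- goal reached here
One shortest path (13 moves): (row=0, col=10) -> (row=0, col=9) -> (row=1, col=9) -> (row=1, col=8) -> (row=2, col=8) -> (row=2, col=7) -> (row=2, col=6) -> (row=2, col=5) -> (row=2, col=4) -> (row=2, col=3) -> (row=2, col=2) -> (row=2, col=1) -> (row=1, col=1) -> (row=0, col=1)

Answer: Shortest path length: 13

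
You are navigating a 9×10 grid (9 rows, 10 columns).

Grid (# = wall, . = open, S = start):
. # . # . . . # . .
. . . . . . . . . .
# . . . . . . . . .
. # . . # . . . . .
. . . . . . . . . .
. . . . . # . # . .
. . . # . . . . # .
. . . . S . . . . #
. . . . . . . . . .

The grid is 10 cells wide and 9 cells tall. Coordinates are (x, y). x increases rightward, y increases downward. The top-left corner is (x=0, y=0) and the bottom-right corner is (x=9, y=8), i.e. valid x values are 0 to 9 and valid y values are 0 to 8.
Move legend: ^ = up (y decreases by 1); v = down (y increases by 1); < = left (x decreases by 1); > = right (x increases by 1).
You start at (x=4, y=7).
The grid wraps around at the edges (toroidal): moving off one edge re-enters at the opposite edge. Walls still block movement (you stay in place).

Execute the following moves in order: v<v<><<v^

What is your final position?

Start: (x=4, y=7)
  v (down): (x=4, y=7) -> (x=4, y=8)
  < (left): (x=4, y=8) -> (x=3, y=8)
  v (down): blocked, stay at (x=3, y=8)
  < (left): (x=3, y=8) -> (x=2, y=8)
  > (right): (x=2, y=8) -> (x=3, y=8)
  < (left): (x=3, y=8) -> (x=2, y=8)
  < (left): (x=2, y=8) -> (x=1, y=8)
  v (down): blocked, stay at (x=1, y=8)
  ^ (up): (x=1, y=8) -> (x=1, y=7)
Final: (x=1, y=7)

Answer: Final position: (x=1, y=7)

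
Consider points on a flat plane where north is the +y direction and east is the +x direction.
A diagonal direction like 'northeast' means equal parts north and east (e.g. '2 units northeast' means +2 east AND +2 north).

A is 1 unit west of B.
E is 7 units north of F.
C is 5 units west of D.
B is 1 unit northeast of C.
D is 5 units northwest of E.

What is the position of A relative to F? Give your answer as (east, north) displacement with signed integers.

Place F at the origin (east=0, north=0).
  E is 7 units north of F: delta (east=+0, north=+7); E at (east=0, north=7).
  D is 5 units northwest of E: delta (east=-5, north=+5); D at (east=-5, north=12).
  C is 5 units west of D: delta (east=-5, north=+0); C at (east=-10, north=12).
  B is 1 unit northeast of C: delta (east=+1, north=+1); B at (east=-9, north=13).
  A is 1 unit west of B: delta (east=-1, north=+0); A at (east=-10, north=13).
Therefore A relative to F: (east=-10, north=13).

Answer: A is at (east=-10, north=13) relative to F.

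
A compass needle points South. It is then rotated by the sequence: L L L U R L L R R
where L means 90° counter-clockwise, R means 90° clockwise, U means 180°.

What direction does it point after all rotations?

Start: South
  L (left (90° counter-clockwise)) -> East
  L (left (90° counter-clockwise)) -> North
  L (left (90° counter-clockwise)) -> West
  U (U-turn (180°)) -> East
  R (right (90° clockwise)) -> South
  L (left (90° counter-clockwise)) -> East
  L (left (90° counter-clockwise)) -> North
  R (right (90° clockwise)) -> East
  R (right (90° clockwise)) -> South
Final: South

Answer: Final heading: South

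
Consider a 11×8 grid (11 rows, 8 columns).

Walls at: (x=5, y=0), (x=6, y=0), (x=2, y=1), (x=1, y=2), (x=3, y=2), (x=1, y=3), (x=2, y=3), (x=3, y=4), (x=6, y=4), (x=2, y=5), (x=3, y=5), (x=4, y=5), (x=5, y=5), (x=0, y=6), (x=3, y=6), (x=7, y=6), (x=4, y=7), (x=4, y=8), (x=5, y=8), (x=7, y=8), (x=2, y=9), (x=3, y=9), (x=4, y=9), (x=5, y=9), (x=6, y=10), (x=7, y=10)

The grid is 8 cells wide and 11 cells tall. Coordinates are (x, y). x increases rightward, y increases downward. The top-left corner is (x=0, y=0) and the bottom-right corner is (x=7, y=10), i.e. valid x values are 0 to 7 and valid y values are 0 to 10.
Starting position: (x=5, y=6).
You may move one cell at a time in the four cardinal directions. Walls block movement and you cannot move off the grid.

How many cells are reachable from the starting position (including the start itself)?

BFS flood-fill from (x=5, y=6):
  Distance 0: (x=5, y=6)
  Distance 1: (x=4, y=6), (x=6, y=6), (x=5, y=7)
  Distance 2: (x=6, y=5), (x=6, y=7)
  Distance 3: (x=7, y=5), (x=7, y=7), (x=6, y=8)
  Distance 4: (x=7, y=4), (x=6, y=9)
  Distance 5: (x=7, y=3), (x=7, y=9)
  Distance 6: (x=7, y=2), (x=6, y=3)
  Distance 7: (x=7, y=1), (x=6, y=2), (x=5, y=3)
  Distance 8: (x=7, y=0), (x=6, y=1), (x=5, y=2), (x=4, y=3), (x=5, y=4)
  Distance 9: (x=5, y=1), (x=4, y=2), (x=3, y=3), (x=4, y=4)
  Distance 10: (x=4, y=1)
  Distance 11: (x=4, y=0), (x=3, y=1)
  Distance 12: (x=3, y=0)
  Distance 13: (x=2, y=0)
  Distance 14: (x=1, y=0)
  Distance 15: (x=0, y=0), (x=1, y=1)
  Distance 16: (x=0, y=1)
  Distance 17: (x=0, y=2)
  Distance 18: (x=0, y=3)
  Distance 19: (x=0, y=4)
  Distance 20: (x=1, y=4), (x=0, y=5)
  Distance 21: (x=2, y=4), (x=1, y=5)
  Distance 22: (x=1, y=6)
  Distance 23: (x=2, y=6), (x=1, y=7)
  Distance 24: (x=0, y=7), (x=2, y=7), (x=1, y=8)
  Distance 25: (x=3, y=7), (x=0, y=8), (x=2, y=8), (x=1, y=9)
  Distance 26: (x=3, y=8), (x=0, y=9), (x=1, y=10)
  Distance 27: (x=0, y=10), (x=2, y=10)
  Distance 28: (x=3, y=10)
  Distance 29: (x=4, y=10)
  Distance 30: (x=5, y=10)
Total reachable: 61 (grid has 62 open cells total)

Answer: Reachable cells: 61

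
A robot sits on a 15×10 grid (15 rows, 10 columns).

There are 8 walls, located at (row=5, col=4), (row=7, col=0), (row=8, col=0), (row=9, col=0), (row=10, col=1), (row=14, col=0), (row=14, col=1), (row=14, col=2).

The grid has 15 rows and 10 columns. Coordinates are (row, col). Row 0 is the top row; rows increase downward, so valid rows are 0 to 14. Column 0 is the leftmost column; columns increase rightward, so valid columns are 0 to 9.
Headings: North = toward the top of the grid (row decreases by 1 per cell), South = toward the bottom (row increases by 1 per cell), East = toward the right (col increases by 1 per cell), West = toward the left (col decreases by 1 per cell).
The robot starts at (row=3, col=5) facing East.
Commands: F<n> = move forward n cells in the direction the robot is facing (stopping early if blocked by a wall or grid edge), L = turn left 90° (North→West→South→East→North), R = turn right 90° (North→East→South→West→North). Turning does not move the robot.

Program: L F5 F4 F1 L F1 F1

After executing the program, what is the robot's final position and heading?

Answer: Final position: (row=0, col=3), facing West

Derivation:
Start: (row=3, col=5), facing East
  L: turn left, now facing North
  F5: move forward 3/5 (blocked), now at (row=0, col=5)
  F4: move forward 0/4 (blocked), now at (row=0, col=5)
  F1: move forward 0/1 (blocked), now at (row=0, col=5)
  L: turn left, now facing West
  F1: move forward 1, now at (row=0, col=4)
  F1: move forward 1, now at (row=0, col=3)
Final: (row=0, col=3), facing West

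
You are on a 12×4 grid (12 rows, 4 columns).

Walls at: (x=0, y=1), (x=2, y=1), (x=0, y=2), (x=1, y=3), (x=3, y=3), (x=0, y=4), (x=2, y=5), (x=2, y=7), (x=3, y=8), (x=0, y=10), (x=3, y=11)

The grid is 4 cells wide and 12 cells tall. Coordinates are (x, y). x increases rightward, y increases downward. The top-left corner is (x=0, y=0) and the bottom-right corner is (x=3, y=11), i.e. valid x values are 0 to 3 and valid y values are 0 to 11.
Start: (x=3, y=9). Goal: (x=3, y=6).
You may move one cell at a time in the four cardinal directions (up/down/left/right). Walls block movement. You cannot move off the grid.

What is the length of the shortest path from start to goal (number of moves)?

BFS from (x=3, y=9) until reaching (x=3, y=6):
  Distance 0: (x=3, y=9)
  Distance 1: (x=2, y=9), (x=3, y=10)
  Distance 2: (x=2, y=8), (x=1, y=9), (x=2, y=10)
  Distance 3: (x=1, y=8), (x=0, y=9), (x=1, y=10), (x=2, y=11)
  Distance 4: (x=1, y=7), (x=0, y=8), (x=1, y=11)
  Distance 5: (x=1, y=6), (x=0, y=7), (x=0, y=11)
  Distance 6: (x=1, y=5), (x=0, y=6), (x=2, y=6)
  Distance 7: (x=1, y=4), (x=0, y=5), (x=3, y=6)  <- goal reached here
One shortest path (7 moves): (x=3, y=9) -> (x=2, y=9) -> (x=1, y=9) -> (x=1, y=8) -> (x=1, y=7) -> (x=1, y=6) -> (x=2, y=6) -> (x=3, y=6)

Answer: Shortest path length: 7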